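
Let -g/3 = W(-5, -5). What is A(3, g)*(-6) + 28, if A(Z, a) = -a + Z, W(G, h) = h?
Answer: 100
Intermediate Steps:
g = 15 (g = -3*(-5) = 15)
A(Z, a) = Z - a
A(3, g)*(-6) + 28 = (3 - 1*15)*(-6) + 28 = (3 - 15)*(-6) + 28 = -12*(-6) + 28 = 72 + 28 = 100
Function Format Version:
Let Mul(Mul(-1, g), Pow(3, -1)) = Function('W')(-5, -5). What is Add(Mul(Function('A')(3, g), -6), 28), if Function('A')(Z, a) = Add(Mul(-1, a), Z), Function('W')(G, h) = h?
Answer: 100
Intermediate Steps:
g = 15 (g = Mul(-3, -5) = 15)
Function('A')(Z, a) = Add(Z, Mul(-1, a))
Add(Mul(Function('A')(3, g), -6), 28) = Add(Mul(Add(3, Mul(-1, 15)), -6), 28) = Add(Mul(Add(3, -15), -6), 28) = Add(Mul(-12, -6), 28) = Add(72, 28) = 100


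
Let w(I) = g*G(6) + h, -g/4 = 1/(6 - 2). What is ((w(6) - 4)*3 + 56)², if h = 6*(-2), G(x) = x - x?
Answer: 64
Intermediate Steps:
G(x) = 0
h = -12
g = -1 (g = -4/(6 - 2) = -4/4 = -4*¼ = -1)
w(I) = -12 (w(I) = -1*0 - 12 = 0 - 12 = -12)
((w(6) - 4)*3 + 56)² = ((-12 - 4)*3 + 56)² = (-16*3 + 56)² = (-48 + 56)² = 8² = 64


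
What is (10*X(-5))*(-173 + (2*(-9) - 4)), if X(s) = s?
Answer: 9750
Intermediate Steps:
(10*X(-5))*(-173 + (2*(-9) - 4)) = (10*(-5))*(-173 + (2*(-9) - 4)) = -50*(-173 + (-18 - 4)) = -50*(-173 - 22) = -50*(-195) = 9750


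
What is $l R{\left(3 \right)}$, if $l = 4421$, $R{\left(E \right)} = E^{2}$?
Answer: $39789$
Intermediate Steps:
$l R{\left(3 \right)} = 4421 \cdot 3^{2} = 4421 \cdot 9 = 39789$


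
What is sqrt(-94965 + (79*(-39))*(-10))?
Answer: I*sqrt(64155) ≈ 253.29*I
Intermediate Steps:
sqrt(-94965 + (79*(-39))*(-10)) = sqrt(-94965 - 3081*(-10)) = sqrt(-94965 + 30810) = sqrt(-64155) = I*sqrt(64155)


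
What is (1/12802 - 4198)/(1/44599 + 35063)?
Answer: -798958304735/6673148065292 ≈ -0.11973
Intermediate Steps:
(1/12802 - 4198)/(1/44599 + 35063) = -53742795/(12802*1563774738/44599) = -53742795/12802*44599/1563774738 = -798958304735/6673148065292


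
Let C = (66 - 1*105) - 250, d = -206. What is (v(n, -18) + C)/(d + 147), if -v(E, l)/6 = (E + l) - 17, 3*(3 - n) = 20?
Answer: 57/59 ≈ 0.96610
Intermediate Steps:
n = -11/3 (n = 3 - ⅓*20 = 3 - 20/3 = -11/3 ≈ -3.6667)
C = -289 (C = (66 - 105) - 250 = -39 - 250 = -289)
v(E, l) = 102 - 6*E - 6*l (v(E, l) = -6*((E + l) - 17) = -6*(-17 + E + l) = 102 - 6*E - 6*l)
(v(n, -18) + C)/(d + 147) = ((102 - 6*(-11/3) - 6*(-18)) - 289)/(-206 + 147) = ((102 + 22 + 108) - 289)/(-59) = (232 - 289)*(-1/59) = -57*(-1/59) = 57/59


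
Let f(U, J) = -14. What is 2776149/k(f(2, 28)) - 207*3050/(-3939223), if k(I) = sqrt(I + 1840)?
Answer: 631350/3939223 + 2776149*sqrt(1826)/1826 ≈ 64967.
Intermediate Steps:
k(I) = sqrt(1840 + I)
2776149/k(f(2, 28)) - 207*3050/(-3939223) = 2776149/(sqrt(1840 - 14)) - 207*3050/(-3939223) = 2776149/(sqrt(1826)) - 631350*(-1/3939223) = 2776149*(sqrt(1826)/1826) + 631350/3939223 = 2776149*sqrt(1826)/1826 + 631350/3939223 = 631350/3939223 + 2776149*sqrt(1826)/1826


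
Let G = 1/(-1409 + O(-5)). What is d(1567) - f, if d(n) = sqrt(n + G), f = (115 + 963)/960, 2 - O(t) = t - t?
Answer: -539/480 + 4*sqrt(193881786)/1407 ≈ 38.462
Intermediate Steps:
O(t) = 2 (O(t) = 2 - (t - t) = 2 - 1*0 = 2 + 0 = 2)
f = 539/480 (f = 1078*(1/960) = 539/480 ≈ 1.1229)
G = -1/1407 (G = 1/(-1409 + 2) = 1/(-1407) = -1/1407 ≈ -0.00071073)
d(n) = sqrt(-1/1407 + n) (d(n) = sqrt(n - 1/1407) = sqrt(-1/1407 + n))
d(1567) - f = sqrt(-1407 + 1979649*1567)/1407 - 1*539/480 = sqrt(-1407 + 3102109983)/1407 - 539/480 = sqrt(3102108576)/1407 - 539/480 = (4*sqrt(193881786))/1407 - 539/480 = 4*sqrt(193881786)/1407 - 539/480 = -539/480 + 4*sqrt(193881786)/1407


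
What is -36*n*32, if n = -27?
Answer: 31104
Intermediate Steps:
-36*n*32 = -36*(-27)*32 = 972*32 = 31104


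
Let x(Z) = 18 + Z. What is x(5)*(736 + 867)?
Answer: 36869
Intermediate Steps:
x(5)*(736 + 867) = (18 + 5)*(736 + 867) = 23*1603 = 36869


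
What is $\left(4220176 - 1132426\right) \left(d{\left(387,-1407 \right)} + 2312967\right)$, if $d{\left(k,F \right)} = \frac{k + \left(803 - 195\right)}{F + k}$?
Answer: $\frac{242823268634125}{34} \approx 7.1419 \cdot 10^{12}$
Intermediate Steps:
$d{\left(k,F \right)} = \frac{608 + k}{F + k}$ ($d{\left(k,F \right)} = \frac{k + 608}{F + k} = \frac{608 + k}{F + k}$)
$\left(4220176 - 1132426\right) \left(d{\left(387,-1407 \right)} + 2312967\right) = \left(4220176 - 1132426\right) \left(\frac{608 + 387}{-1407 + 387} + 2312967\right) = 3087750 \left(\frac{1}{-1020} \cdot 995 + 2312967\right) = 3087750 \left(\left(- \frac{1}{1020}\right) 995 + 2312967\right) = 3087750 \left(- \frac{199}{204} + 2312967\right) = 3087750 \cdot \frac{471845069}{204} = \frac{242823268634125}{34}$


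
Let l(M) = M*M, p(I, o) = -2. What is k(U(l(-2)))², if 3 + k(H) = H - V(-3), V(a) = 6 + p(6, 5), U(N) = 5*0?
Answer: 49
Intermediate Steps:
l(M) = M²
U(N) = 0
V(a) = 4 (V(a) = 6 - 2 = 4)
k(H) = -7 + H (k(H) = -3 + (H - 1*4) = -3 + (H - 4) = -3 + (-4 + H) = -7 + H)
k(U(l(-2)))² = (-7 + 0)² = (-7)² = 49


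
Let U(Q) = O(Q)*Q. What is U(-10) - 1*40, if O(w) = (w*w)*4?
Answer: -4040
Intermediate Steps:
O(w) = 4*w² (O(w) = w²*4 = 4*w²)
U(Q) = 4*Q³ (U(Q) = (4*Q²)*Q = 4*Q³)
U(-10) - 1*40 = 4*(-10)³ - 1*40 = 4*(-1000) - 40 = -4000 - 40 = -4040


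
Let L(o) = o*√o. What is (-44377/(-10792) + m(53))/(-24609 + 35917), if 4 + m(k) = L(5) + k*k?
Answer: 30315937/122035936 + 5*√5/11308 ≈ 0.24941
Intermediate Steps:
L(o) = o^(3/2)
m(k) = -4 + k² + 5*√5 (m(k) = -4 + (5^(3/2) + k*k) = -4 + (5*√5 + k²) = -4 + (k² + 5*√5) = -4 + k² + 5*√5)
(-44377/(-10792) + m(53))/(-24609 + 35917) = (-44377/(-10792) + (-4 + 53² + 5*√5))/(-24609 + 35917) = (-44377*(-1/10792) + (-4 + 2809 + 5*√5))/11308 = (44377/10792 + (2805 + 5*√5))*(1/11308) = (30315937/10792 + 5*√5)*(1/11308) = 30315937/122035936 + 5*√5/11308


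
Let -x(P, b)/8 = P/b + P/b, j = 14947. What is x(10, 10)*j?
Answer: -239152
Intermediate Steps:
x(P, b) = -16*P/b (x(P, b) = -8*(P/b + P/b) = -16*P/b)
x(10, 10)*j = -16*10/10*14947 = -16*10*⅒*14947 = -16*14947 = -239152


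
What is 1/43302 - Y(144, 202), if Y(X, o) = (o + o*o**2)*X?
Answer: -51396695743679/43302 ≈ -1.1869e+9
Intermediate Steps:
Y(X, o) = X*(o + o**3) (Y(X, o) = (o + o**3)*X = X*(o + o**3))
1/43302 - Y(144, 202) = 1/43302 - 144*202*(1 + 202**2) = 1/43302 - 144*202*(1 + 40804) = 1/43302 - 144*202*40805 = 1/43302 - 1*1186935840 = 1/43302 - 1186935840 = -51396695743679/43302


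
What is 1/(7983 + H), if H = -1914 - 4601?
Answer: 1/1468 ≈ 0.00068120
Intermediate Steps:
H = -6515
1/(7983 + H) = 1/(7983 - 6515) = 1/1468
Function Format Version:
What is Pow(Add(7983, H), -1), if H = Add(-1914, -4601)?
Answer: Rational(1, 1468) ≈ 0.00068120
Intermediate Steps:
H = -6515
Pow(Add(7983, H), -1) = Pow(Add(7983, -6515), -1) = Pow(1468, -1) = Rational(1, 1468)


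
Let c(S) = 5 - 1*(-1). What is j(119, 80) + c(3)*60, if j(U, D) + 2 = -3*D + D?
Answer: 198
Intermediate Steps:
c(S) = 6 (c(S) = 5 + 1 = 6)
j(U, D) = -2 - 2*D (j(U, D) = -2 + (-3*D + D) = -2 - 2*D)
j(119, 80) + c(3)*60 = (-2 - 2*80) + 6*60 = (-2 - 160) + 360 = -162 + 360 = 198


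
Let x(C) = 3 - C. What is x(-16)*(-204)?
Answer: -3876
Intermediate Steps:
x(-16)*(-204) = (3 - 1*(-16))*(-204) = (3 + 16)*(-204) = 19*(-204) = -3876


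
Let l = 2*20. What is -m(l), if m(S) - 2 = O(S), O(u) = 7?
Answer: -9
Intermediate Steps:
l = 40
m(S) = 9 (m(S) = 2 + 7 = 9)
-m(l) = -1*9 = -9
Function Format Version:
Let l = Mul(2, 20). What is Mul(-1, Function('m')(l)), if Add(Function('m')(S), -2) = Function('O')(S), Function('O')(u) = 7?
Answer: -9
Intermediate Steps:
l = 40
Function('m')(S) = 9 (Function('m')(S) = Add(2, 7) = 9)
Mul(-1, Function('m')(l)) = Mul(-1, 9) = -9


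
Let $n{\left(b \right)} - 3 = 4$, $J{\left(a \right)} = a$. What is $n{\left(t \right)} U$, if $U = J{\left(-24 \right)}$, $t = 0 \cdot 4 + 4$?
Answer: $-168$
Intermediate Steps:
$t = 4$ ($t = 0 + 4 = 4$)
$n{\left(b \right)} = 7$ ($n{\left(b \right)} = 3 + 4 = 7$)
$U = -24$
$n{\left(t \right)} U = 7 \left(-24\right) = -168$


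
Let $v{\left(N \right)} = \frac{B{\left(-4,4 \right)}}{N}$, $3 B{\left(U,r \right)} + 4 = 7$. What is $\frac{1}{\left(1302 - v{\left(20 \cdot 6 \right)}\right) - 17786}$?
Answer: $- \frac{120}{1978081} \approx -6.0665 \cdot 10^{-5}$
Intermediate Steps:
$B{\left(U,r \right)} = 1$ ($B{\left(U,r \right)} = - \frac{4}{3} + \frac{1}{3} \cdot 7 = - \frac{4}{3} + \frac{7}{3} = 1$)
$v{\left(N \right)} = \frac{1}{N}$ ($v{\left(N \right)} = 1 \frac{1}{N} = \frac{1}{N}$)
$\frac{1}{\left(1302 - v{\left(20 \cdot 6 \right)}\right) - 17786} = \frac{1}{\left(1302 - \frac{1}{20 \cdot 6}\right) - 17786} = \frac{1}{\left(1302 - \frac{1}{120}\right) - 17786} = \frac{1}{\frac{156239}{120} - 17786} = \frac{1}{- \frac{1978081}{120}} = - \frac{120}{1978081}$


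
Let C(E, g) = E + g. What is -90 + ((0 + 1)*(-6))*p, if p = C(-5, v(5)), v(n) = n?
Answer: -90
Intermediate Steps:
p = 0 (p = -5 + 5 = 0)
-90 + ((0 + 1)*(-6))*p = -90 + ((0 + 1)*(-6))*0 = -90 + (1*(-6))*0 = -90 - 6*0 = -90 + 0 = -90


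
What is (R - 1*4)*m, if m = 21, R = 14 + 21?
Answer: 651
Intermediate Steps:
R = 35
(R - 1*4)*m = (35 - 1*4)*21 = (35 - 4)*21 = 31*21 = 651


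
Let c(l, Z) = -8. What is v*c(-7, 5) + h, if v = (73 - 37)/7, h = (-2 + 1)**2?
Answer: -281/7 ≈ -40.143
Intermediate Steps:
h = 1 (h = (-1)**2 = 1)
v = 36/7 (v = 36*(1/7) = 36/7 ≈ 5.1429)
v*c(-7, 5) + h = (36/7)*(-8) + 1 = -288/7 + 1 = -281/7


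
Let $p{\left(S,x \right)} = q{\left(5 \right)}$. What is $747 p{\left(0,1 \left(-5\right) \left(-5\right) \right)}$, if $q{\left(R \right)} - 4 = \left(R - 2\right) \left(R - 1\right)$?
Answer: $11952$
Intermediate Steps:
$q{\left(R \right)} = 4 + \left(-1 + R\right) \left(-2 + R\right)$ ($q{\left(R \right)} = 4 + \left(R - 2\right) \left(R - 1\right) = 4 + \left(-2 + R\right) \left(-1 + R\right) = 4 + \left(-1 + R\right) \left(-2 + R\right)$)
$p{\left(S,x \right)} = 16$ ($p{\left(S,x \right)} = 6 + 5^{2} - 15 = 6 + 25 - 15 = 16$)
$747 p{\left(0,1 \left(-5\right) \left(-5\right) \right)} = 747 \cdot 16 = 11952$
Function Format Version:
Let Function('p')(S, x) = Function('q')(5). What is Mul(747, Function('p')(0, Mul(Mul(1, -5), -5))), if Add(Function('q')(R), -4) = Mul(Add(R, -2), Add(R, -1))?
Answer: 11952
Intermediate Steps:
Function('q')(R) = Add(4, Mul(Add(-1, R), Add(-2, R))) (Function('q')(R) = Add(4, Mul(Add(R, -2), Add(R, -1))) = Add(4, Mul(Add(-2, R), Add(-1, R))) = Add(4, Mul(Add(-1, R), Add(-2, R))))
Function('p')(S, x) = 16 (Function('p')(S, x) = Add(6, Pow(5, 2), Mul(-3, 5)) = Add(6, 25, -15) = 16)
Mul(747, Function('p')(0, Mul(Mul(1, -5), -5))) = Mul(747, 16) = 11952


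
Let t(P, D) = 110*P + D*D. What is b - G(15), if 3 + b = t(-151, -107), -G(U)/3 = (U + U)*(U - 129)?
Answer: -15424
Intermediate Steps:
G(U) = -6*U*(-129 + U) (G(U) = -3*(U + U)*(U - 129) = -3*2*U*(-129 + U) = -6*U*(-129 + U))
t(P, D) = D² + 110*P (t(P, D) = 110*P + D² = D² + 110*P)
b = -5164 (b = -3 + ((-107)² + 110*(-151)) = -3 + (11449 - 16610) = -3 - 5161 = -5164)
b - G(15) = -5164 - 6*15*(129 - 1*15) = -5164 - 6*15*(129 - 15) = -5164 - 6*15*114 = -5164 - 1*10260 = -5164 - 10260 = -15424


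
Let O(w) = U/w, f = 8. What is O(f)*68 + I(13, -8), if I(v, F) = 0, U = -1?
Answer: -17/2 ≈ -8.5000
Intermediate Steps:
O(w) = -1/w
O(f)*68 + I(13, -8) = -1/8*68 + 0 = -1*⅛*68 + 0 = -⅛*68 + 0 = -17/2 + 0 = -17/2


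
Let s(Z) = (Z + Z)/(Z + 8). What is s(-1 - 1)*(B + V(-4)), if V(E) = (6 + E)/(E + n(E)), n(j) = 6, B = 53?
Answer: -36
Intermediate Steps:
V(E) = 1 (V(E) = (6 + E)/(E + 6) = (6 + E)/(6 + E) = 1)
s(Z) = 2*Z/(8 + Z) (s(Z) = (2*Z)/(8 + Z) = 2*Z/(8 + Z))
s(-1 - 1)*(B + V(-4)) = (2*(-1 - 1)/(8 + (-1 - 1)))*(53 + 1) = (2*(-2)/(8 - 2))*54 = (2*(-2)/6)*54 = (2*(-2)*(⅙))*54 = -⅔*54 = -36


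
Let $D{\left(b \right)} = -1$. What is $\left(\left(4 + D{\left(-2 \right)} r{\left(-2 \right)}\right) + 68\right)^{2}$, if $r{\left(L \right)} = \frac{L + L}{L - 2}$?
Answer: $5041$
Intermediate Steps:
$r{\left(L \right)} = \frac{2 L}{-2 + L}$
$\left(\left(4 + D{\left(-2 \right)} r{\left(-2 \right)}\right) + 68\right)^{2} = \left(\left(4 - 2 \left(-2\right) \frac{1}{-2 - 2}\right) + 68\right)^{2} = \left(\left(4 - 2 \left(-2\right) \frac{1}{-4}\right) + 68\right)^{2} = \left(\left(4 - 2 \left(-2\right) \left(- \frac{1}{4}\right)\right) + 68\right)^{2} = \left(\left(4 - 1\right) + 68\right)^{2} = \left(3 + 68\right)^{2} = 71^{2} = 5041$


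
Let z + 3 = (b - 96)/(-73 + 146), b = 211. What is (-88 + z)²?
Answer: 42614784/5329 ≈ 7996.8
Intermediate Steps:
z = -104/73 (z = -3 + (211 - 96)/(-73 + 146) = -3 + 115/73 = -104/73 ≈ -1.4247)
(-88 + z)² = (-88 - 104/73)² = (-6528/73)² = 42614784/5329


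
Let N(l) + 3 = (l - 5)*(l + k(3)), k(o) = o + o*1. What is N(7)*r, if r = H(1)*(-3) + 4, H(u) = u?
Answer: 23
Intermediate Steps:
k(o) = 2*o (k(o) = o + o = 2*o)
r = 1 (r = 1*(-3) + 4 = -3 + 4 = 1)
N(l) = -3 + (-5 + l)*(6 + l) (N(l) = -3 + (l - 5)*(l + 2*3) = -3 + (-5 + l)*(l + 6) = -3 + (-5 + l)*(6 + l))
N(7)*r = (-33 + 7 + 7²)*1 = (-33 + 7 + 49)*1 = 23*1 = 23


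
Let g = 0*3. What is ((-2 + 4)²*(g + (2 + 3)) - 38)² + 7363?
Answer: 7687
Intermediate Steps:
g = 0
((-2 + 4)²*(g + (2 + 3)) - 38)² + 7363 = ((-2 + 4)²*(0 + (2 + 3)) - 38)² + 7363 = (2²*(0 + 5) - 38)² + 7363 = (4*5 - 38)² + 7363 = (20 - 38)² + 7363 = (-18)² + 7363 = 324 + 7363 = 7687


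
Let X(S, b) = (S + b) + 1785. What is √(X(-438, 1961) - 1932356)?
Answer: 2*I*√482262 ≈ 1388.9*I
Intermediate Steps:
X(S, b) = 1785 + S + b
√(X(-438, 1961) - 1932356) = √((1785 - 438 + 1961) - 1932356) = √(3308 - 1932356) = √(-1929048) = 2*I*√482262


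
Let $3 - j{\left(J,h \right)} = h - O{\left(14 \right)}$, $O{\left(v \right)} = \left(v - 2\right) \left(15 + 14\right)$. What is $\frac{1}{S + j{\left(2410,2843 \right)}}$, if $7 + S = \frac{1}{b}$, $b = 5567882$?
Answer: $- \frac{5567882}{13914137117} \approx -0.00040016$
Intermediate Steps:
$O{\left(v \right)} = -58 + 29 v$ ($O{\left(v \right)} = \left(-2 + v\right) 29 = -58 + 29 v$)
$j{\left(J,h \right)} = 351 - h$ ($j{\left(J,h \right)} = 3 - \left(h - \left(-58 + 29 \cdot 14\right)\right) = 3 - \left(h - \left(-58 + 406\right)\right) = 3 - \left(h - 348\right) = 3 - \left(-348 + h\right) = 351 - h$)
$S = - \frac{38975173}{5567882}$ ($S = -7 + \frac{1}{5567882} = - \frac{38975173}{5567882} \approx -7.0$)
$\frac{1}{S + j{\left(2410,2843 \right)}} = \frac{1}{- \frac{38975173}{5567882} + \left(351 - 2843\right)} = \frac{1}{- \frac{38975173}{5567882} - 2492} = \frac{1}{- \frac{13914137117}{5567882}} = - \frac{5567882}{13914137117}$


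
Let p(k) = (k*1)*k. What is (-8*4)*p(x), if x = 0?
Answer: 0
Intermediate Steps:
p(k) = k² (p(k) = k*k = k²)
(-8*4)*p(x) = -8*4*0² = -32*0 = 0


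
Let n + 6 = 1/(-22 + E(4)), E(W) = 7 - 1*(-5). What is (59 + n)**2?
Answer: 279841/100 ≈ 2798.4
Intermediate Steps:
E(W) = 12 (E(W) = 7 + 5 = 12)
n = -61/10 (n = -6 + 1/(-22 + 12) = -6 + 1/(-10) = -6 - 1/10 = -61/10 ≈ -6.1000)
(59 + n)**2 = (59 - 61/10)**2 = (529/10)**2 = 279841/100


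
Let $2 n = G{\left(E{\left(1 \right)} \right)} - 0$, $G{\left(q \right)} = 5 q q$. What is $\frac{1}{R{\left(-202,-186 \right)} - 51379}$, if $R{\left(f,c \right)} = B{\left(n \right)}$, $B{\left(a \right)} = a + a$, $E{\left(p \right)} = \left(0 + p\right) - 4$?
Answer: $- \frac{1}{51334} \approx -1.948 \cdot 10^{-5}$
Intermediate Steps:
$E{\left(p \right)} = -4 + p$ ($E{\left(p \right)} = p - 4 = -4 + p$)
$G{\left(q \right)} = 5 q^{2}$
$n = \frac{45}{2}$ ($n = \frac{5 \left(-4 + 1\right)^{2} - 0}{2} = \frac{5 \left(-3\right)^{2} + 0}{2} = \frac{5 \cdot 9 + 0}{2} = \frac{45 + 0}{2} = \frac{1}{2} \cdot 45 = \frac{45}{2} \approx 22.5$)
$B{\left(a \right)} = 2 a$
$R{\left(f,c \right)} = 45$ ($R{\left(f,c \right)} = 2 \cdot \frac{45}{2} = 45$)
$\frac{1}{R{\left(-202,-186 \right)} - 51379} = \frac{1}{45 - 51379} = \frac{1}{-51334} = - \frac{1}{51334}$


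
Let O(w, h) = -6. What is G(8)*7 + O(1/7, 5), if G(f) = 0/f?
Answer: -6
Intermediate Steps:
G(f) = 0
G(8)*7 + O(1/7, 5) = 0*7 - 6 = 0 - 6 = -6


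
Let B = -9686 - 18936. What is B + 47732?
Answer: 19110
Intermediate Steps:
B = -28622
B + 47732 = -28622 + 47732 = 19110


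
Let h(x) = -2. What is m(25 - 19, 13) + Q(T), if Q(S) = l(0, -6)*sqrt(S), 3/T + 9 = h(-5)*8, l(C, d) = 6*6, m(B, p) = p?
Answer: 13 + 36*I*sqrt(3)/5 ≈ 13.0 + 12.471*I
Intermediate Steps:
l(C, d) = 36
T = -3/25 (T = 3/(-9 - 2*8) = 3/(-9 - 16) = 3/(-25) = 3*(-1/25) = -3/25 ≈ -0.12000)
Q(S) = 36*sqrt(S)
m(25 - 19, 13) + Q(T) = 13 + 36*sqrt(-3/25) = 13 + 36*(I*sqrt(3)/5) = 13 + 36*I*sqrt(3)/5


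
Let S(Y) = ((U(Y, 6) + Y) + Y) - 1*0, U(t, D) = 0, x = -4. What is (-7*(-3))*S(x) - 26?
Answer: -194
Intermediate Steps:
S(Y) = 2*Y (S(Y) = ((0 + Y) + Y) - 1*0 = (Y + Y) + 0 = 2*Y + 0 = 2*Y)
(-7*(-3))*S(x) - 26 = (-7*(-3))*(2*(-4)) - 26 = 21*(-8) - 26 = -168 - 26 = -194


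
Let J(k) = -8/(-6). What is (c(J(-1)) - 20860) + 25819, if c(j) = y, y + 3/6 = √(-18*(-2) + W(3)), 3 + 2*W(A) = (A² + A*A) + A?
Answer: 9917/2 + 3*√5 ≈ 4965.2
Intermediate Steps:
W(A) = -3/2 + A² + A/2 (W(A) = -3/2 + ((A² + A*A) + A)/2 = -3/2 + ((A² + A²) + A)/2 = -3/2 + (2*A² + A)/2 = -3/2 + (A + 2*A²)/2 = -3/2 + (A² + A/2) = -3/2 + A² + A/2)
J(k) = 4/3 (J(k) = -8*(-⅙) = 4/3)
y = -½ + 3*√5 (y = -½ + √(-18*(-2) + (-3/2 + 3² + (½)*3)) = -½ + √(36 + (-3/2 + 9 + 3/2)) = -½ + √(36 + 9) = -½ + √45 = -½ + 3*√5 ≈ 6.2082)
c(j) = -½ + 3*√5
(c(J(-1)) - 20860) + 25819 = ((-½ + 3*√5) - 20860) + 25819 = (-41721/2 + 3*√5) + 25819 = 9917/2 + 3*√5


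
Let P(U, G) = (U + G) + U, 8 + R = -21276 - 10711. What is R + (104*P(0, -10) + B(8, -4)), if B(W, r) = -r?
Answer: -33031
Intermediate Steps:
R = -31995 (R = -8 + (-21276 - 10711) = -8 - 31987 = -31995)
P(U, G) = G + 2*U (P(U, G) = (G + U) + U = G + 2*U)
R + (104*P(0, -10) + B(8, -4)) = -31995 + (104*(-10 + 2*0) - 1*(-4)) = -31995 + (104*(-10 + 0) + 4) = -31995 + (104*(-10) + 4) = -31995 + (-1040 + 4) = -31995 - 1036 = -33031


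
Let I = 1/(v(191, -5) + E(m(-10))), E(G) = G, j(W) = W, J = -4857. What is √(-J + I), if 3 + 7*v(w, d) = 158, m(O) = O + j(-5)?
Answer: √485714/10 ≈ 69.693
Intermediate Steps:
m(O) = -5 + O (m(O) = O - 5 = -5 + O)
v(w, d) = 155/7 (v(w, d) = -3/7 + (⅐)*158 = -3/7 + 158/7 = 155/7)
I = 7/50 (I = 1/(155/7 + (-5 - 10)) = 1/(155/7 - 15) = 1/(50/7) = 7/50 ≈ 0.14000)
√(-J + I) = √(-1*(-4857) + 7/50) = √(4857 + 7/50) = √(242857/50) = √485714/10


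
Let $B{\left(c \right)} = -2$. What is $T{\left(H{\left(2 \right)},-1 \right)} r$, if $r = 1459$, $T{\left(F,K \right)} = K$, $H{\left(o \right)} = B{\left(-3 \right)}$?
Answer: $-1459$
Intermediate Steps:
$H{\left(o \right)} = -2$
$T{\left(H{\left(2 \right)},-1 \right)} r = \left(-1\right) 1459 = -1459$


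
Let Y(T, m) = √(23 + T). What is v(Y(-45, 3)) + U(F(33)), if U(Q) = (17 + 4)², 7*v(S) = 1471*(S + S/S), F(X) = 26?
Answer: 4558/7 + 1471*I*√22/7 ≈ 651.14 + 985.66*I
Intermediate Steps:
v(S) = 1471/7 + 1471*S/7 (v(S) = (1471*(S + S/S))/7 = (1471*(S + 1))/7 = (1471*(1 + S))/7 = (1471 + 1471*S)/7 = 1471/7 + 1471*S/7)
U(Q) = 441 (U(Q) = 21² = 441)
v(Y(-45, 3)) + U(F(33)) = (1471/7 + 1471*√(23 - 45)/7) + 441 = (1471/7 + 1471*√(-22)/7) + 441 = (1471/7 + 1471*(I*√22)/7) + 441 = (1471/7 + 1471*I*√22/7) + 441 = 4558/7 + 1471*I*√22/7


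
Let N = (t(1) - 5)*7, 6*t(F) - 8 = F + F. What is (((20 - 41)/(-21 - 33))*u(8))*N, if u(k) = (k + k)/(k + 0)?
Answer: -490/27 ≈ -18.148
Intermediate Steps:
t(F) = 4/3 + F/3 (t(F) = 4/3 + (F + F)/6 = 4/3 + (2*F)/6 = 4/3 + F/3)
N = -70/3 (N = ((4/3 + (⅓)*1) - 5)*7 = ((4/3 + ⅓) - 5)*7 = (5/3 - 5)*7 = -10/3*7 = -70/3 ≈ -23.333)
u(k) = 2 (u(k) = (2*k)/k = 2)
(((20 - 41)/(-21 - 33))*u(8))*N = (((20 - 41)/(-21 - 33))*2)*(-70/3) = (-21/(-54)*2)*(-70/3) = (-21*(-1/54)*2)*(-70/3) = ((7/18)*2)*(-70/3) = (7/9)*(-70/3) = -490/27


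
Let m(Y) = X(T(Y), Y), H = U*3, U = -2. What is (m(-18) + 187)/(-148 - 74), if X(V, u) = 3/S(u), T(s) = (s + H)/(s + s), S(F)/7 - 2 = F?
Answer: -20941/24864 ≈ -0.84222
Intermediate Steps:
S(F) = 14 + 7*F
H = -6 (H = -2*3 = -6)
T(s) = (-6 + s)/(2*s) (T(s) = (s - 6)/(s + s) = (-6 + s)/((2*s)) = (-6 + s)*(1/(2*s)) = (-6 + s)/(2*s))
X(V, u) = 3/(14 + 7*u)
m(Y) = 3/(7*(2 + Y))
(m(-18) + 187)/(-148 - 74) = (3/(7*(2 - 18)) + 187)/(-148 - 74) = ((3/7)/(-16) + 187)/(-222) = ((3/7)*(-1/16) + 187)*(-1/222) = (-3/112 + 187)*(-1/222) = (20941/112)*(-1/222) = -20941/24864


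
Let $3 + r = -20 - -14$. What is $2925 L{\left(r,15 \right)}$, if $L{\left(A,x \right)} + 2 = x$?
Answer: $38025$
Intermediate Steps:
$r = -9$ ($r = -3 - 6 = -9$)
$L{\left(A,x \right)} = -2 + x$
$2925 L{\left(r,15 \right)} = 2925 \left(-2 + 15\right) = 2925 \cdot 13 = 38025$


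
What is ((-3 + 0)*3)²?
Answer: 81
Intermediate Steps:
((-3 + 0)*3)² = (-3*3)² = (-9)² = 81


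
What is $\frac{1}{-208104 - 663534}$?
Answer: $- \frac{1}{871638} \approx -1.1473 \cdot 10^{-6}$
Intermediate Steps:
$\frac{1}{-208104 - 663534} = \frac{1}{-871638} = - \frac{1}{871638}$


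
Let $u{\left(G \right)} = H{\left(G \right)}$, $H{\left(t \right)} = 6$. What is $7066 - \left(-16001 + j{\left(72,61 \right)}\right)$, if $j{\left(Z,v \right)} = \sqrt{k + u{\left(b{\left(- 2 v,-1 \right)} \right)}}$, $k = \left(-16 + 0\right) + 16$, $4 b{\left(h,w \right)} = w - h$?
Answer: $23067 - \sqrt{6} \approx 23065.0$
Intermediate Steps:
$b{\left(h,w \right)} = - \frac{h}{4} + \frac{w}{4}$ ($b{\left(h,w \right)} = \frac{w - h}{4} = - \frac{h}{4} + \frac{w}{4}$)
$k = 0$ ($k = -16 + 16 = 0$)
$u{\left(G \right)} = 6$
$j{\left(Z,v \right)} = \sqrt{6}$ ($j{\left(Z,v \right)} = \sqrt{0 + 6} = \sqrt{6}$)
$7066 - \left(-16001 + j{\left(72,61 \right)}\right) = 7066 - \left(-16001 + \sqrt{6}\right) = 7066 + \left(16001 - \sqrt{6}\right) = 23067 - \sqrt{6}$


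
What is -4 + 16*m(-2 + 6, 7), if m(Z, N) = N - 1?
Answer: 92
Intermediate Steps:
m(Z, N) = -1 + N
-4 + 16*m(-2 + 6, 7) = -4 + 16*(-1 + 7) = -4 + 16*6 = -4 + 96 = 92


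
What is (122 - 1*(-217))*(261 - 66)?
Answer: 66105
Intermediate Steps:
(122 - 1*(-217))*(261 - 66) = (122 + 217)*195 = 339*195 = 66105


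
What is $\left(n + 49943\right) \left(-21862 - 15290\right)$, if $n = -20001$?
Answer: $-1112405184$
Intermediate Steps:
$\left(n + 49943\right) \left(-21862 - 15290\right) = \left(-20001 + 49943\right) \left(-21862 - 15290\right) = 29942 \left(-37152\right) = -1112405184$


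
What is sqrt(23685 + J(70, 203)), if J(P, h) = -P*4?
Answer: sqrt(23405) ≈ 152.99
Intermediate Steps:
J(P, h) = -4*P
sqrt(23685 + J(70, 203)) = sqrt(23685 - 4*70) = sqrt(23685 - 280) = sqrt(23405)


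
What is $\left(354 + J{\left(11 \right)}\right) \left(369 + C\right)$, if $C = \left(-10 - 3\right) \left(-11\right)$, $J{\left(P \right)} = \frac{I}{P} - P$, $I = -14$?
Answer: $\frac{1924608}{11} \approx 1.7496 \cdot 10^{5}$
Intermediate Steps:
$J{\left(P \right)} = - P - \frac{14}{P}$ ($J{\left(P \right)} = - \frac{14}{P} - P = - P - \frac{14}{P}$)
$C = 143$ ($C = \left(-13\right) \left(-11\right) = 143$)
$\left(354 + J{\left(11 \right)}\right) \left(369 + C\right) = \left(354 - \left(11 + \frac{14}{11}\right)\right) \left(369 + 143\right) = \left(354 - \frac{135}{11}\right) 512 = \frac{3759}{11} \cdot 512 = \frac{1924608}{11}$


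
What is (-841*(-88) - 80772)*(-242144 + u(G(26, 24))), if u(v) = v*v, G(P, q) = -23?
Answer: 1634283860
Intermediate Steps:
u(v) = v²
(-841*(-88) - 80772)*(-242144 + u(G(26, 24))) = (-841*(-88) - 80772)*(-242144 + (-23)²) = (74008 - 80772)*(-242144 + 529) = -6764*(-241615) = 1634283860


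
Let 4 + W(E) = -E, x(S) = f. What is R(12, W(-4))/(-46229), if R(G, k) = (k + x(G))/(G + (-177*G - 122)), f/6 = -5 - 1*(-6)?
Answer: 3/51637793 ≈ 5.8097e-8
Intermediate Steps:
f = 6 (f = 6*(-5 - 1*(-6)) = 6*(-5 + 6) = 6*1 = 6)
x(S) = 6
W(E) = -4 - E
R(G, k) = (6 + k)/(-122 - 176*G) (R(G, k) = (k + 6)/(G + (-177*G - 122)) = (6 + k)/(G + (-122 - 177*G)) = (6 + k)/(-122 - 176*G))
R(12, W(-4))/(-46229) = ((-6 - (-4 - 1*(-4)))/(2*(61 + 88*12)))/(-46229) = ((-6 - (-4 + 4))/(2*(61 + 1056)))*(-1/46229) = ((1/2)*(-6 - 1*0)/1117)*(-1/46229) = ((1/2)*(1/1117)*(-6 + 0))*(-1/46229) = ((1/2)*(1/1117)*(-6))*(-1/46229) = -3/1117*(-1/46229) = 3/51637793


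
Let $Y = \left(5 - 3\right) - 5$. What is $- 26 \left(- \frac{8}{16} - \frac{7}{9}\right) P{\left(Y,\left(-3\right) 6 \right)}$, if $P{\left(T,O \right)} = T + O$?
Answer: $- \frac{2093}{3} \approx -697.67$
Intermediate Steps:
$Y = -3$ ($Y = \left(5 - 3\right) - 5 = 2 - 5 = -3$)
$P{\left(T,O \right)} = O + T$
$- 26 \left(- \frac{8}{16} - \frac{7}{9}\right) P{\left(Y,\left(-3\right) 6 \right)} = - 26 \left(- \frac{8}{16} - \frac{7}{9}\right) \left(\left(-3\right) 6 - 3\right) = - 26 \left(\left(-8\right) \frac{1}{16} - \frac{7}{9}\right) \left(-18 - 3\right) = - 26 \left(- \frac{1}{2} - \frac{7}{9}\right) \left(-21\right) = \left(-26\right) \left(- \frac{23}{18}\right) \left(-21\right) = \frac{299}{9} \left(-21\right) = - \frac{2093}{3}$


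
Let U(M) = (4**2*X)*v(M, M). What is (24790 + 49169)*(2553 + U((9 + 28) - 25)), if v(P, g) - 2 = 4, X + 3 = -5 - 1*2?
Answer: 117816687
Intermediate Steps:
X = -10 (X = -3 + (-5 - 1*2) = -3 + (-5 - 2) = -3 - 7 = -10)
v(P, g) = 6 (v(P, g) = 2 + 4 = 6)
U(M) = -960 (U(M) = (4**2*(-10))*6 = (16*(-10))*6 = -160*6 = -960)
(24790 + 49169)*(2553 + U((9 + 28) - 25)) = (24790 + 49169)*(2553 - 960) = 73959*1593 = 117816687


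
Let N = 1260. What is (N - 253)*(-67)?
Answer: -67469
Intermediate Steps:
(N - 253)*(-67) = (1260 - 253)*(-67) = 1007*(-67) = -67469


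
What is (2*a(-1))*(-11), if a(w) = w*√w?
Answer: 22*I ≈ 22.0*I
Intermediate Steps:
a(w) = w^(3/2)
(2*a(-1))*(-11) = (2*(-1)^(3/2))*(-11) = (2*(-I))*(-11) = -2*I*(-11) = 22*I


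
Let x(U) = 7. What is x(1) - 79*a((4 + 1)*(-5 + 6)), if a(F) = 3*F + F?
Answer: -1573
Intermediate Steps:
a(F) = 4*F
x(1) - 79*a((4 + 1)*(-5 + 6)) = 7 - 316*(4 + 1)*(-5 + 6) = 7 - 316*5*1 = 7 - 316*5 = 7 - 79*20 = 7 - 1580 = -1573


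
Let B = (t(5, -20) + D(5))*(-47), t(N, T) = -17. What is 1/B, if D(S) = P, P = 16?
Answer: 1/47 ≈ 0.021277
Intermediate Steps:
D(S) = 16
B = 47 (B = (-17 + 16)*(-47) = -1*(-47) = 47)
1/B = 1/47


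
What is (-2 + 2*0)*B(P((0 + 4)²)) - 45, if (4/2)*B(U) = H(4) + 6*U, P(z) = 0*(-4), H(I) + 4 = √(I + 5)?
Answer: -44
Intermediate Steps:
H(I) = -4 + √(5 + I) (H(I) = -4 + √(I + 5) = -4 + √(5 + I))
P(z) = 0
B(U) = -½ + 3*U (B(U) = ((-4 + √(5 + 4)) + 6*U)/2 = ((-4 + √9) + 6*U)/2 = ((-4 + 3) + 6*U)/2 = (-1 + 6*U)/2 = -½ + 3*U)
(-2 + 2*0)*B(P((0 + 4)²)) - 45 = (-2 + 2*0)*(-½ + 3*0) - 45 = (-2 + 0)*(-½ + 0) - 45 = -2*(-½) - 45 = 1 - 45 = -44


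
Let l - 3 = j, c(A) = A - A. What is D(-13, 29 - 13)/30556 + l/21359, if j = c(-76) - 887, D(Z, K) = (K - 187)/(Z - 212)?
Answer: -51913983/1255087700 ≈ -0.041363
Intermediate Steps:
D(Z, K) = (-187 + K)/(-212 + Z)
c(A) = 0
j = -887 (j = 0 - 887 = -887)
l = -884 (l = 3 - 887 = -884)
D(-13, 29 - 13)/30556 + l/21359 = ((-187 + (29 - 13))/(-212 - 13))/30556 - 884/21359 = ((-187 + 16)/(-225))*(1/30556) - 884*1/21359 = -1/225*(-171)*(1/30556) - 68/1643 = (19/25)*(1/30556) - 68/1643 = 19/763900 - 68/1643 = -51913983/1255087700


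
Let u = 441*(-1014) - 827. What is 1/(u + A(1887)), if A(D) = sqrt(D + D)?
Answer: -26353/11806170131 - sqrt(3774)/200704892227 ≈ -2.2324e-6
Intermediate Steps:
A(D) = sqrt(2)*sqrt(D) (A(D) = sqrt(2*D) = sqrt(2)*sqrt(D))
u = -448001 (u = -447174 - 827 = -448001)
1/(u + A(1887)) = 1/(-448001 + sqrt(2)*sqrt(1887)) = 1/(-448001 + sqrt(3774))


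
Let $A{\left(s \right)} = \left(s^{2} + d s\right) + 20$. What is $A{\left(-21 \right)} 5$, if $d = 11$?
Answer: $1150$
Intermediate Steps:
$A{\left(s \right)} = 20 + s^{2} + 11 s$ ($A{\left(s \right)} = \left(s^{2} + 11 s\right) + 20 = 20 + s^{2} + 11 s$)
$A{\left(-21 \right)} 5 = \left(20 + \left(-21\right)^{2} + 11 \left(-21\right)\right) 5 = \left(20 + 441 - 231\right) 5 = 230 \cdot 5 = 1150$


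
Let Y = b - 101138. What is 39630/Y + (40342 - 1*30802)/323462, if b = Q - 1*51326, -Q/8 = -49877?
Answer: 1264242095/6645850252 ≈ 0.19023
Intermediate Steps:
Q = 399016 (Q = -8*(-49877) = 399016)
b = 347690 (b = 399016 - 1*51326 = 399016 - 51326 = 347690)
Y = 246552 (Y = 347690 - 101138 = 246552)
39630/Y + (40342 - 1*30802)/323462 = 39630/246552 + (40342 - 1*30802)/323462 = 39630*(1/246552) + (40342 - 30802)*(1/323462) = 6605/41092 + 9540*(1/323462) = 6605/41092 + 4770/161731 = 1264242095/6645850252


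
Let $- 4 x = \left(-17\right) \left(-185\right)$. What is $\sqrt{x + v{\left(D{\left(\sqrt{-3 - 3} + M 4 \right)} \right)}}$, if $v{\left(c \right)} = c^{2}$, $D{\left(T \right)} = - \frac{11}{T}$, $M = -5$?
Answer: $\frac{\sqrt{\frac{-619323 + 62900 i \sqrt{6}}{197 - 20 i \sqrt{6}}}}{2} \approx 0.0012827 + 28.035 i$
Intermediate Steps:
$x = - \frac{3145}{4}$ ($x = - \frac{\left(-17\right) \left(-185\right)}{4} = \left(- \frac{1}{4}\right) 3145 = - \frac{3145}{4} \approx -786.25$)
$\sqrt{x + v{\left(D{\left(\sqrt{-3 - 3} + M 4 \right)} \right)}} = \sqrt{- \frac{3145}{4} + \left(- \frac{11}{\sqrt{-3 - 3} - 20}\right)^{2}} = \sqrt{- \frac{3145}{4} + \left(- \frac{11}{\sqrt{-6} - 20}\right)^{2}} = \sqrt{- \frac{3145}{4} + \left(- \frac{11}{i \sqrt{6} - 20}\right)^{2}} = \sqrt{- \frac{3145}{4} + \left(- \frac{11}{-20 + i \sqrt{6}}\right)^{2}} = \sqrt{- \frac{3145}{4} + \frac{121}{\left(-20 + i \sqrt{6}\right)^{2}}}$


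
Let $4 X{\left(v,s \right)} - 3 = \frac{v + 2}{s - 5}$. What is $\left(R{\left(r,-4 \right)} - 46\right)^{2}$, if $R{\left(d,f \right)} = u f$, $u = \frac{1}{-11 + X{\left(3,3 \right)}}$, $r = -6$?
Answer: $\frac{15760900}{7569} \approx 2082.3$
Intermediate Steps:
$X{\left(v,s \right)} = \frac{3}{4} + \frac{2 + v}{4 \left(-5 + s\right)}$ ($X{\left(v,s \right)} = \frac{3}{4} + \frac{\left(v + 2\right) \frac{1}{s - 5}}{4} = \frac{3}{4} + \frac{\left(2 + v\right) \frac{1}{-5 + s}}{4} = \frac{3}{4} + \frac{\frac{1}{-5 + s} \left(2 + v\right)}{4} = \frac{3}{4} + \frac{2 + v}{4 \left(-5 + s\right)}$)
$u = - \frac{8}{87}$ ($u = \frac{1}{-11 + \frac{-13 + 3 + 3 \cdot 3}{4 \left(-5 + 3\right)}} = \frac{1}{-11 + \frac{-13 + 3 + 9}{4 \left(-2\right)}} = \frac{1}{-11 + \frac{1}{4} \left(- \frac{1}{2}\right) \left(-1\right)} = \frac{1}{-11 + \frac{1}{8}} = \frac{1}{- \frac{87}{8}} = - \frac{8}{87} \approx -0.091954$)
$R{\left(d,f \right)} = - \frac{8 f}{87}$
$\left(R{\left(r,-4 \right)} - 46\right)^{2} = \left(\left(- \frac{8}{87}\right) \left(-4\right) - 46\right)^{2} = \left(\frac{32}{87} - 46\right)^{2} = \left(- \frac{3970}{87}\right)^{2} = \frac{15760900}{7569}$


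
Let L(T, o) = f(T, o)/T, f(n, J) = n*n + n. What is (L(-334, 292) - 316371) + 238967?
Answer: -77737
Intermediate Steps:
f(n, J) = n + n**2 (f(n, J) = n**2 + n = n + n**2)
L(T, o) = 1 + T (L(T, o) = (T*(1 + T))/T = 1 + T)
(L(-334, 292) - 316371) + 238967 = ((1 - 334) - 316371) + 238967 = (-333 - 316371) + 238967 = -316704 + 238967 = -77737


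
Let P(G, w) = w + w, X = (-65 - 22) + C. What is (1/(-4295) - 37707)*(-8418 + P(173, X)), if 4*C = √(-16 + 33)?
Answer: 1391487855072/4295 - 80975783*√17/4295 ≈ 3.2390e+8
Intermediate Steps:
C = √17/4 (C = √(-16 + 33)/4 = √17/4 ≈ 1.0308)
X = -87 + √17/4 (X = (-65 - 22) + √17/4 = -87 + √17/4 ≈ -85.969)
P(G, w) = 2*w
(1/(-4295) - 37707)*(-8418 + P(173, X)) = (1/(-4295) - 37707)*(-8418 + 2*(-87 + √17/4)) = (-1/4295 - 37707)*(-8418 + (-174 + √17/2)) = -161951566*(-8592 + √17/2)/4295 = 1391487855072/4295 - 80975783*√17/4295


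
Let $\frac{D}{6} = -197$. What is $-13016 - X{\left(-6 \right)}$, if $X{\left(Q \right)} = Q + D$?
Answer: $-11828$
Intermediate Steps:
$D = -1182$ ($D = 6 \left(-197\right) = -1182$)
$X{\left(Q \right)} = -1182 + Q$ ($X{\left(Q \right)} = Q - 1182 = -1182 + Q$)
$-13016 - X{\left(-6 \right)} = -13016 - \left(-1182 - 6\right) = -13016 - -1188 = -13016 + 1188 = -11828$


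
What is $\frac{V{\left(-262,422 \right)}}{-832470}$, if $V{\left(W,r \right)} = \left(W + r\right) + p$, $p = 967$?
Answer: $- \frac{1127}{832470} \approx -0.0013538$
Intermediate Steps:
$V{\left(W,r \right)} = 967 + W + r$ ($V{\left(W,r \right)} = \left(W + r\right) + 967 = 967 + W + r$)
$\frac{V{\left(-262,422 \right)}}{-832470} = \frac{967 - 262 + 422}{-832470} = 1127 \left(- \frac{1}{832470}\right) = - \frac{1127}{832470}$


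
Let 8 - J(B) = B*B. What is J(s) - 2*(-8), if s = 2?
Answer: 20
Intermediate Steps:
J(B) = 8 - B² (J(B) = 8 - B*B = 8 - B²)
J(s) - 2*(-8) = (8 - 1*2²) - 2*(-8) = (8 - 1*4) + 16 = (8 - 4) + 16 = 4 + 16 = 20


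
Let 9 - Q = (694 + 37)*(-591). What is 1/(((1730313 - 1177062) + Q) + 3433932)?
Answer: 1/4419213 ≈ 2.2628e-7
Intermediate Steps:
Q = 432030 (Q = 9 - (694 + 37)*(-591) = 9 - 731*(-591) = 9 - 1*(-432021) = 9 + 432021 = 432030)
1/(((1730313 - 1177062) + Q) + 3433932) = 1/(((1730313 - 1177062) + 432030) + 3433932) = 1/((553251 + 432030) + 3433932) = 1/(985281 + 3433932) = 1/4419213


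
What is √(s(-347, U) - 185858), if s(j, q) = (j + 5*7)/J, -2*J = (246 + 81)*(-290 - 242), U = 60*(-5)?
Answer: 3*I*√4340053031174/14497 ≈ 431.11*I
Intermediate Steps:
U = -300
J = 86982 (J = -(246 + 81)*(-290 - 242)/2 = -327*(-532)/2 = -½*(-173964) = 86982)
s(j, q) = 5/12426 + j/86982 (s(j, q) = (j + 5*7)/86982 = (j + 35)*(1/86982) = (35 + j)*(1/86982) = 5/12426 + j/86982)
√(s(-347, U) - 185858) = √((5/12426 + (1/86982)*(-347)) - 185858) = √((5/12426 - 347/86982) - 185858) = √(-52/14497 - 185858) = √(-2694383478/14497) = 3*I*√4340053031174/14497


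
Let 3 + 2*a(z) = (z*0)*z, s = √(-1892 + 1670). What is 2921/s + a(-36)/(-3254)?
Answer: 3/6508 - 2921*I*√222/222 ≈ 0.00046097 - 196.04*I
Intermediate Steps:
s = I*√222 (s = √(-222) = I*√222 ≈ 14.9*I)
a(z) = -3/2 (a(z) = -3/2 + ((z*0)*z)/2 = -3/2 + (0*z)/2 = -3/2 + (½)*0 = -3/2 + 0 = -3/2)
2921/s + a(-36)/(-3254) = 2921/((I*√222)) - 3/2/(-3254) = 2921*(-I*√222/222) - 3/2*(-1/3254) = -2921*I*√222/222 + 3/6508 = 3/6508 - 2921*I*√222/222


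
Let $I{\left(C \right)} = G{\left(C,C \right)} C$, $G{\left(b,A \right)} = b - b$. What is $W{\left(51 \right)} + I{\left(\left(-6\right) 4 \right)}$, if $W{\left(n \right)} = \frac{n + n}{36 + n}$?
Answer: $\frac{34}{29} \approx 1.1724$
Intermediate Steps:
$G{\left(b,A \right)} = 0$
$W{\left(n \right)} = \frac{2 n}{36 + n}$
$I{\left(C \right)} = 0$ ($I{\left(C \right)} = 0 C = 0$)
$W{\left(51 \right)} + I{\left(\left(-6\right) 4 \right)} = 2 \cdot 51 \frac{1}{36 + 51} + 0 = 2 \cdot 51 \cdot \frac{1}{87} + 0 = \frac{34}{29} + 0 = \frac{34}{29}$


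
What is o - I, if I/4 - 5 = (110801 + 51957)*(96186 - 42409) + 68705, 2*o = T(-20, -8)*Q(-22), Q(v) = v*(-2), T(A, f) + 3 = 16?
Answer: -35010822418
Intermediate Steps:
T(A, f) = 13 (T(A, f) = -3 + 16 = 13)
Q(v) = -2*v
o = 286 (o = (13*(-2*(-22)))/2 = (13*44)/2 = (½)*572 = 286)
I = 35010822704 (I = 20 + 4*((110801 + 51957)*(96186 - 42409) + 68705) = 20 + 4*(162758*53777 + 68705) = 20 + 4*(8752636966 + 68705) = 20 + 4*8752705671 = 20 + 35010822684 = 35010822704)
o - I = 286 - 1*35010822704 = 286 - 35010822704 = -35010822418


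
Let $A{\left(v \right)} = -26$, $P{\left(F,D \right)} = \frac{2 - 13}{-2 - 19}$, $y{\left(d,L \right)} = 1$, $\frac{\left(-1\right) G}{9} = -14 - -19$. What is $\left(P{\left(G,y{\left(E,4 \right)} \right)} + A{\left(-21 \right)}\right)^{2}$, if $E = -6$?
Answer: $\frac{286225}{441} \approx 649.04$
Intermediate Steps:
$G = -45$ ($G = - 9 \left(-14 - -19\right) = - 9 \left(-14 + 19\right) = \left(-9\right) 5 = -45$)
$P{\left(F,D \right)} = \frac{11}{21}$ ($P{\left(F,D \right)} = - \frac{11}{-21} = \left(-11\right) \left(- \frac{1}{21}\right) = \frac{11}{21}$)
$\left(P{\left(G,y{\left(E,4 \right)} \right)} + A{\left(-21 \right)}\right)^{2} = \left(\frac{11}{21} - 26\right)^{2} = \left(- \frac{535}{21}\right)^{2} = \frac{286225}{441}$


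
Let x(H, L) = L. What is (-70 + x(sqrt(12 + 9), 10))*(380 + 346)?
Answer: -43560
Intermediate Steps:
(-70 + x(sqrt(12 + 9), 10))*(380 + 346) = (-70 + 10)*(380 + 346) = -60*726 = -43560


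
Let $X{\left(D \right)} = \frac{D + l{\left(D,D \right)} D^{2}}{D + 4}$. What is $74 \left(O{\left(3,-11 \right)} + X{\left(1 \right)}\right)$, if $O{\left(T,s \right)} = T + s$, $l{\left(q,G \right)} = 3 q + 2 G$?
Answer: $- \frac{2516}{5} \approx -503.2$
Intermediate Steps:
$l{\left(q,G \right)} = 2 G + 3 q$
$X{\left(D \right)} = \frac{D + 5 D^{3}}{4 + D}$ ($X{\left(D \right)} = \frac{D + \left(2 D + 3 D\right) D^{2}}{D + 4} = \frac{D + 5 D D^{2}}{4 + D} = \frac{D + 5 D^{3}}{4 + D}$)
$74 \left(O{\left(3,-11 \right)} + X{\left(1 \right)}\right) = 74 \left(\left(3 - 11\right) + \frac{1 + 5 \cdot 1^{3}}{4 + 1}\right) = 74 \left(-8 + \frac{1 + 5 \cdot 1}{5}\right) = 74 \left(-8 + \frac{1 + 5}{5}\right) = 74 \left(-8 + \frac{1}{5} \cdot 6\right) = 74 \left(-8 + \frac{6}{5}\right) = 74 \left(- \frac{34}{5}\right) = - \frac{2516}{5}$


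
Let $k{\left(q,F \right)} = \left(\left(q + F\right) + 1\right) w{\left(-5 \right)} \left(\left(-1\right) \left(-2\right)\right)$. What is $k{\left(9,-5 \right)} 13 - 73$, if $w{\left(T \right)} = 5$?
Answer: $577$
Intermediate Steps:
$k{\left(q,F \right)} = 10 + 10 F + 10 q$ ($k{\left(q,F \right)} = \left(\left(q + F\right) + 1\right) 5 \left(\left(-1\right) \left(-2\right)\right) = \left(\left(F + q\right) + 1\right) 5 \cdot 2 = \left(1 + F + q\right) 5 \cdot 2 = \left(5 + 5 F + 5 q\right) 2 = 10 + 10 F + 10 q$)
$k{\left(9,-5 \right)} 13 - 73 = \left(10 + 10 \left(-5\right) + 10 \cdot 9\right) 13 - 73 = \left(10 - 50 + 90\right) 13 - 73 = 50 \cdot 13 - 73 = 650 - 73 = 577$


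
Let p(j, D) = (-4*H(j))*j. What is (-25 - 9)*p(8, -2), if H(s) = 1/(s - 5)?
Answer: 1088/3 ≈ 362.67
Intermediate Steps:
H(s) = 1/(-5 + s)
p(j, D) = -4*j/(-5 + j) (p(j, D) = (-4/(-5 + j))*j = -4*j/(-5 + j))
(-25 - 9)*p(8, -2) = (-25 - 9)*(-4*8/(-5 + 8)) = -(-136)*8/3 = -34*(-32/3) = 1088/3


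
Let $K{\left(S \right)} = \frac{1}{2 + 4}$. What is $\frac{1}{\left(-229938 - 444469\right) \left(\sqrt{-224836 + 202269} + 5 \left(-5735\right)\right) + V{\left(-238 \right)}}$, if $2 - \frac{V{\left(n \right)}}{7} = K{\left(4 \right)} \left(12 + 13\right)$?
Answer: $\frac{696190345554}{13463730539643366366469} + \frac{24278652 i \sqrt{22567}}{13463730539643366366469} \approx 5.1709 \cdot 10^{-11} + 2.7089 \cdot 10^{-13} i$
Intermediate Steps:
$K{\left(S \right)} = \frac{1}{6}$
$V{\left(n \right)} = - \frac{91}{6}$ ($V{\left(n \right)} = 14 - 7 \frac{12 + 13}{6} = 14 - 7 \cdot \frac{1}{6} \cdot 25 = 14 - \frac{175}{6} = - \frac{91}{6}$)
$\frac{1}{\left(-229938 - 444469\right) \left(\sqrt{-224836 + 202269} + 5 \left(-5735\right)\right) + V{\left(-238 \right)}} = \frac{1}{\left(-229938 - 444469\right) \left(\sqrt{-224836 + 202269} + 5 \left(-5735\right)\right) - \frac{91}{6}} = \frac{1}{- 674407 \left(\sqrt{-22567} - 28675\right) - \frac{91}{6}} = \frac{1}{- 674407 \left(i \sqrt{22567} - 28675\right) - \frac{91}{6}} = \frac{1}{- 674407 \left(-28675 + i \sqrt{22567}\right) - \frac{91}{6}} = \frac{1}{\left(19338620725 - 674407 i \sqrt{22567}\right) - \frac{91}{6}} = \frac{1}{\frac{116031724259}{6} - 674407 i \sqrt{22567}}$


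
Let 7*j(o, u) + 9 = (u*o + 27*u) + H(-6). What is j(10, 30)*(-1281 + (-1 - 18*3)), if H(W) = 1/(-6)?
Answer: -4412140/21 ≈ -2.1010e+5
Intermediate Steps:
H(W) = -⅙ (H(W) = 1*(-⅙) = -⅙)
j(o, u) = -55/42 + 27*u/7 + o*u/7 (j(o, u) = -9/7 + ((u*o + 27*u) - ⅙)/7 = -9/7 + ((o*u + 27*u) - ⅙)/7 = -9/7 + ((27*u + o*u) - ⅙)/7 = -9/7 + (-⅙ + 27*u + o*u)/7 = -9/7 + (-1/42 + 27*u/7 + o*u/7) = -55/42 + 27*u/7 + o*u/7)
j(10, 30)*(-1281 + (-1 - 18*3)) = (-55/42 + (27/7)*30 + (⅐)*10*30)*(-1281 + (-1 - 18*3)) = (-55/42 + 810/7 + 300/7)*(-1281 + (-1 - 54)) = 6605*(-1281 - 55)/42 = (6605/42)*(-1336) = -4412140/21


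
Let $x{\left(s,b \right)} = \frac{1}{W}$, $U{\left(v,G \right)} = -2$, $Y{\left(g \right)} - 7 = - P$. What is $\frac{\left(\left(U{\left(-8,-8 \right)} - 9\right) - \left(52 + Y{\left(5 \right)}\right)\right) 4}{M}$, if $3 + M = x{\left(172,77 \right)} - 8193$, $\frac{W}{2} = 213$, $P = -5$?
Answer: $\frac{25560}{698299} \approx 0.036603$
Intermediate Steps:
$Y{\left(g \right)} = 12$ ($Y{\left(g \right)} = 7 - -5 = 7 + 5 = 12$)
$W = 426$ ($W = 2 \cdot 213 = 426$)
$x{\left(s,b \right)} = \frac{1}{426}$
$M = - \frac{3491495}{426}$ ($M = -3 + \left(\frac{1}{426} - 8193\right) = -3 - \frac{3490217}{426} = - \frac{3491495}{426} \approx -8196.0$)
$\frac{\left(\left(U{\left(-8,-8 \right)} - 9\right) - \left(52 + Y{\left(5 \right)}\right)\right) 4}{M} = \frac{\left(\left(-2 - 9\right) - 64\right) 4}{- \frac{3491495}{426}} = \left(\left(-2 - 9\right) - 64\right) 4 \left(- \frac{426}{3491495}\right) = \left(-11 - 64\right) 4 \left(- \frac{426}{3491495}\right) = \left(-75\right) 4 \left(- \frac{426}{3491495}\right) = \left(-300\right) \left(- \frac{426}{3491495}\right) = \frac{25560}{698299}$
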